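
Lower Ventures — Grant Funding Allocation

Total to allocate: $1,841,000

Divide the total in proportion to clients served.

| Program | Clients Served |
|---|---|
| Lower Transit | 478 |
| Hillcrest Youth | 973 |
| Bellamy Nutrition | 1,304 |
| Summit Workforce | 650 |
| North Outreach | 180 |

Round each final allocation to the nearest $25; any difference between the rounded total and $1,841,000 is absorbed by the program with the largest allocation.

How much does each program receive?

Lower Transit: $245,475 · Hillcrest Youth: $499,675 · Bellamy Nutrition: $669,625 · Summit Workforce: $333,800 · North Outreach: $92,425

Total clients served = 3,585.
Pro-rata amounts: Lower Transit 478/3,585 × $1,841,000 = 245,466.67; Hillcrest Youth 973/3,585 × $1,841,000 = 499,663.32; Bellamy Nutrition 1,304/3,585 × $1,841,000 = 669,641.28; Summit Workforce 650/3,585 × $1,841,000 = 333,793.58; North Outreach 180/3,585 × $1,841,000 = 92,435.15.
After rounding ($25): Lower Transit $245,475; Hillcrest Youth $499,675; Bellamy Nutrition $669,650; Summit Workforce $333,800; North Outreach $92,425. Sum = $1,841,025.
Difference $1,841,000 − $1,841,025 = −$25 applied to largest allocation (Bellamy Nutrition): Bellamy Nutrition becomes $669,625.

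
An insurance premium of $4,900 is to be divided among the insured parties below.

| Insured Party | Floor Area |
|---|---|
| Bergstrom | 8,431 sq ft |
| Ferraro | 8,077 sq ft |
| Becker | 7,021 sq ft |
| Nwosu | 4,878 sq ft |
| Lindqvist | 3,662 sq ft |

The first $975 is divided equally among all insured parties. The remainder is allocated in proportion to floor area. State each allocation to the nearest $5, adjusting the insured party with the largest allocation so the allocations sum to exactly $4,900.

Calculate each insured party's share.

Equal tier: $975 ÷ 5 = $195 apiece.
Remainder $3,925 by floor area (total 32,069): Bergstrom 1,031.89 → $1,030; Ferraro 988.56 → $990; Becker 859.32 → $860; Nwosu 597.03 → $595; Lindqvist 448.20 → $450.
Totals: Bergstrom $195 + $1,030 = $1,225; Ferraro $195 + $990 = $1,185; Becker $195 + $860 = $1,055; Nwosu $195 + $595 = $790; Lindqvist $195 + $450 = $645.

Bergstrom: $1,225 · Ferraro: $1,185 · Becker: $1,055 · Nwosu: $790 · Lindqvist: $645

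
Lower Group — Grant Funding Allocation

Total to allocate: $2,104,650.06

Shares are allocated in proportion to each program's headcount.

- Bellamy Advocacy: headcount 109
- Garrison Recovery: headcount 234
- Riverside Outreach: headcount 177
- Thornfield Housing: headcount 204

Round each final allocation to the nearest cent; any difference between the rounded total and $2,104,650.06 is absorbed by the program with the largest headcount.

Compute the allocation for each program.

Sum of headcount: 109 + 234 + 177 + 204 = 724.
Unrounded shares: Bellamy Advocacy 316,860.2991; Garrison Recovery 680,232.2017; Riverside Outreach 514,534.6141; Thornfield Housing 593,022.9451.
After rounding (cent): Bellamy Advocacy $316,860.30; Garrison Recovery $680,232.20; Riverside Outreach $514,534.61; Thornfield Housing $593,022.95. Sum = $2,104,650.06.
No rounding difference to absorb.

Bellamy Advocacy: $316,860.30 · Garrison Recovery: $680,232.20 · Riverside Outreach: $514,534.61 · Thornfield Housing: $593,022.95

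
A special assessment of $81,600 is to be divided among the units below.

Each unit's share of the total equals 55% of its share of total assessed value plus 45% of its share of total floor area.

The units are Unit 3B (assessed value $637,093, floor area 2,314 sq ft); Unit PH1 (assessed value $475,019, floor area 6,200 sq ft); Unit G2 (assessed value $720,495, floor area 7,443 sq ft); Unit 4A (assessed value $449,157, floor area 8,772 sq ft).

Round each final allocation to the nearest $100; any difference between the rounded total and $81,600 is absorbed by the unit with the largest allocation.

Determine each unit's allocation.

Unit 3B: $16,000; Unit PH1: $18,500; Unit G2: $25,200; Unit 4A: $21,900

Totals — assessed value 2,281,764, floor area 24,729.
Combined weights (55% assessed value + 45% floor area): Unit 3B 0.1957; Unit PH1 0.2273; Unit G2 0.3091; Unit 4A 0.2679.
Unrounded shares: Unit 3B 15,967.03; Unit PH1 18,549.50; Unit G2 25,223.49; Unit 4A 21,859.98.
Rounded to nearest $100: Unit 3B $16,000; Unit PH1 $18,500; Unit G2 $25,200; Unit 4A $21,900. Sum = $81,600.
Sum already equals the total — no adjustment.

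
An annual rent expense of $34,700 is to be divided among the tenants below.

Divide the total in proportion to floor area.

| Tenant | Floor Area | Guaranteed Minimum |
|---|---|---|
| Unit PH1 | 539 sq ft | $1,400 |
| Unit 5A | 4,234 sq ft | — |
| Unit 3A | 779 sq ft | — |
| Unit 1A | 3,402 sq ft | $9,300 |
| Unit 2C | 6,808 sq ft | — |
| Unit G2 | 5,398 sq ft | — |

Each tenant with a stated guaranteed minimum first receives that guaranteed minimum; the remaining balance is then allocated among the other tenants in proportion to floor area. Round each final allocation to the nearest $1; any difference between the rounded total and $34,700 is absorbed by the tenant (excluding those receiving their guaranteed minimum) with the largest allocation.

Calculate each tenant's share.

Fund the minimums — Unit PH1 $1,400; Unit 1A $9,300. Remaining pool $24,000.
Remaining pool split over remaining floor area 17,219: Unit 5A 5,901.39 → $5,901; Unit 3A 1,085.78 → $1,086; Unit 2C 9,489.05 → $9,489; Unit G2 7,523.78 → $7,524.

Unit PH1: $1,400 · Unit 5A: $5,901 · Unit 3A: $1,086 · Unit 1A: $9,300 · Unit 2C: $9,489 · Unit G2: $7,524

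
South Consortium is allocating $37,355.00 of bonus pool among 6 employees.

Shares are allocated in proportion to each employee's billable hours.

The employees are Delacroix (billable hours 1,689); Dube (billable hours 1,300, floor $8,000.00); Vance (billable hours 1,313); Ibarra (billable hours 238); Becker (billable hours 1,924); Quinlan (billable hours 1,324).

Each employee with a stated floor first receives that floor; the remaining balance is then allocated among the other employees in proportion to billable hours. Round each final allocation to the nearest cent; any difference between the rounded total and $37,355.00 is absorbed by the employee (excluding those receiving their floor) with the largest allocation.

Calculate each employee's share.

Delacroix: $7,641.89; Dube: $8,000.00; Vance: $5,940.68; Ibarra: $1,076.83; Becker: $8,705.15; Quinlan: $5,990.45

Fund the minimums — Dube $8,000.00. Remaining pool $29,355.00.
Remaining pool split over remaining billable hours 6,488: Delacroix 7,641.8920 → $7,641.89; Vance 5,940.6774 → $5,940.68; Ibarra 1,076.8326 → $1,076.83; Becker 8,705.1510 → $8,705.15; Quinlan 5,990.4470 → $5,990.45.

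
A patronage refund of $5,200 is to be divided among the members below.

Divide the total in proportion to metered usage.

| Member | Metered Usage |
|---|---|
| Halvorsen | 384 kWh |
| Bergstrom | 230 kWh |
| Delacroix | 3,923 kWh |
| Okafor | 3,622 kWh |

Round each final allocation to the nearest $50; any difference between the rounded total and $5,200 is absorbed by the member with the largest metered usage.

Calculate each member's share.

Combined metered usage = 384 + 230 + 3,923 + 3,622 = 8,159.
Unrounded shares: Halvorsen 244.74; Bergstrom 146.59; Delacroix 2,500.26; Okafor 2,308.42.
After rounding ($50): Halvorsen $250; Bergstrom $150; Delacroix $2,500; Okafor $2,300. Sum = $5,200.
No rounding difference to absorb.

Halvorsen: $250; Bergstrom: $150; Delacroix: $2,500; Okafor: $2,300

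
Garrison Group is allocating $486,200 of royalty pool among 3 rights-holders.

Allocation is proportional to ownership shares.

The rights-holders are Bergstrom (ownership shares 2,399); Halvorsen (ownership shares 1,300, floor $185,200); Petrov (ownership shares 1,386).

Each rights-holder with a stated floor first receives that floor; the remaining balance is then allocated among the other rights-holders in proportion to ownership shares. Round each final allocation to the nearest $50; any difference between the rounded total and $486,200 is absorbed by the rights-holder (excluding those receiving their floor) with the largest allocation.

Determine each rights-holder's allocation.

Guaranteed amounts: Halvorsen $185,200. Remaining pool $301,000.
Remaining pool split over remaining ownership shares 3,785: Bergstrom 190,779.13 → $190,800; Petrov 110,220.87 → $110,200.

Bergstrom: $190,800 · Halvorsen: $185,200 · Petrov: $110,200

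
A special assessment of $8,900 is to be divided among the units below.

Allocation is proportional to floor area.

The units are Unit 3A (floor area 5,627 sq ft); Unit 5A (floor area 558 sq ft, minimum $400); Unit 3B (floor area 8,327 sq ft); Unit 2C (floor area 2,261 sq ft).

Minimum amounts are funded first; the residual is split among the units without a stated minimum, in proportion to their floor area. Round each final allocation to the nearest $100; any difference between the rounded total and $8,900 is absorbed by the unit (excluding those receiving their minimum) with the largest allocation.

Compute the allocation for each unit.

Guaranteed amounts: Unit 5A $400. Residual $8,500.
Residual split over remaining floor area 16,215: Unit 3A 2,949.71 → $2,900; Unit 3B 4,365.06 → $4,400; Unit 2C 1,185.23 → $1,200.

Unit 3A: $2,900 · Unit 5A: $400 · Unit 3B: $4,400 · Unit 2C: $1,200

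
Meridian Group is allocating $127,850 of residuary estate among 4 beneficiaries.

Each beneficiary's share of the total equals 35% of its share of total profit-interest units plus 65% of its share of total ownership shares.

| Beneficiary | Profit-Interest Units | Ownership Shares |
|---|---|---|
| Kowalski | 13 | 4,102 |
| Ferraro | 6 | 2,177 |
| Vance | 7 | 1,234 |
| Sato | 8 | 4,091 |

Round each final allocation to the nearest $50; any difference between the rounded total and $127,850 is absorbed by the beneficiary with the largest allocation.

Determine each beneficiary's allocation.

Kowalski: $46,450 · Ferraro: $23,500 · Vance: $18,050 · Sato: $39,850

Profit-interest units total 34; ownership shares total 11,604.
Combined weights (35% profit-interest units + 65% ownership shares): Kowalski 0.3636; Ferraro 0.1837; Vance 0.1412; Sato 0.3115.
Raw shares: Kowalski 46,485.97; Ferraro 23,487.29; Vance 18,050.06; Sato 39,826.68.
Rounded to nearest $50: Kowalski $46,500; Ferraro $23,500; Vance $18,050; Sato $39,850. Sum = $127,900.
Difference $127,850 − $127,900 = −$50 applied to largest allocation (Kowalski): Kowalski becomes $46,450.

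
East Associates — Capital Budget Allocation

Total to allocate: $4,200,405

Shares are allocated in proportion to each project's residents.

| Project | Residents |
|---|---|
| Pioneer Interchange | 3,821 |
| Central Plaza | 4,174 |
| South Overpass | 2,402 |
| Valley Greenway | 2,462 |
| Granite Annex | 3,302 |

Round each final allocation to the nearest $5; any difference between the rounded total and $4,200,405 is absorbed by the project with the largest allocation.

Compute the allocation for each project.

Combined residents = 16,161.
Raw shares: Pioneer Interchange 3,821/16,161 × $4,200,405 = 993,115.99; Central Plaza 4,174/16,161 × $4,200,405 = 1,084,864.21; South Overpass 2,402/16,161 × $4,200,405 = 624,303.74; Valley Greenway 2,462/16,161 × $4,200,405 = 639,898.34; Granite Annex 3,302/16,161 × $4,200,405 = 858,222.72.
Rounded to nearest $5: Pioneer Interchange $993,115; Central Plaza $1,084,865; South Overpass $624,305; Valley Greenway $639,900; Granite Annex $858,225. Sum = $4,200,410.
Difference $4,200,405 − $4,200,410 = −$5 applied to largest allocation (Central Plaza): Central Plaza becomes $1,084,860.

Pioneer Interchange: $993,115; Central Plaza: $1,084,860; South Overpass: $624,305; Valley Greenway: $639,900; Granite Annex: $858,225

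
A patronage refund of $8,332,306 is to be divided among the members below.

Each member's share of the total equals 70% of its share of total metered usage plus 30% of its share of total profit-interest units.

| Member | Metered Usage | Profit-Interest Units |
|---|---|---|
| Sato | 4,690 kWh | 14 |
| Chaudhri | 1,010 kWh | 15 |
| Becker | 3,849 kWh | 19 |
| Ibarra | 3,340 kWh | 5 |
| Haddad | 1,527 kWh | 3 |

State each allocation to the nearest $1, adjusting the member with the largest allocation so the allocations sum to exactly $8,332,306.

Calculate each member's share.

Totals — metered usage 14,416, profit-interest units 56.
Blended shares (70% metered usage + 30% profit-interest units): Sato 0.3027; Chaudhri 0.1294; Becker 0.2887; Ibarra 0.1890; Haddad 0.0902.
Pro-rata amounts: Sato 2,522,464.61; Chaudhri 1,078,199.34; Becker 2,405,388.58; Ibarra 1,574,527.74; Haddad 751,725.73.
At nearest $1: Sato $2,522,465; Chaudhri $1,078,199; Becker $2,405,389; Ibarra $1,574,528; Haddad $751,726. Sum = $8,332,307.
Difference $8,332,306 − $8,332,307 = −$1 applied to largest allocation (Sato): Sato becomes $2,522,464.

Sato: $2,522,464 | Chaudhri: $1,078,199 | Becker: $2,405,389 | Ibarra: $1,574,528 | Haddad: $751,726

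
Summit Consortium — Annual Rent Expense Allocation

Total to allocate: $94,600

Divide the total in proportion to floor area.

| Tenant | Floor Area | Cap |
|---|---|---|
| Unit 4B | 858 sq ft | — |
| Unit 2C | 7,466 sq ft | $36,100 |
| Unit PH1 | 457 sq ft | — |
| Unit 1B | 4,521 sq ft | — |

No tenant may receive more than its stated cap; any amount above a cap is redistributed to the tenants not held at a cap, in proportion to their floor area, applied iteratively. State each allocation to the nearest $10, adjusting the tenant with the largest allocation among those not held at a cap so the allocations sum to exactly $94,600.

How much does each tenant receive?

Total floor area = 13,302.
Proportional shares (ignoring caps): Unit 4B 6,101.85; Unit 2C 53,096.05; Unit PH1 3,250.05; Unit 1B 32,152.05.
Cap binds for Unit 2C ($36,100); residual $58,500 reallocated over remaining floor area 5,836.
Shares after redistribution: Unit 4B 8,600.58 → $8,600; Unit PH1 4,580.96 → $4,580; Unit 1B 45,318.45 → $45,320.

Unit 4B: $8,600 | Unit 2C: $36,100 | Unit PH1: $4,580 | Unit 1B: $45,320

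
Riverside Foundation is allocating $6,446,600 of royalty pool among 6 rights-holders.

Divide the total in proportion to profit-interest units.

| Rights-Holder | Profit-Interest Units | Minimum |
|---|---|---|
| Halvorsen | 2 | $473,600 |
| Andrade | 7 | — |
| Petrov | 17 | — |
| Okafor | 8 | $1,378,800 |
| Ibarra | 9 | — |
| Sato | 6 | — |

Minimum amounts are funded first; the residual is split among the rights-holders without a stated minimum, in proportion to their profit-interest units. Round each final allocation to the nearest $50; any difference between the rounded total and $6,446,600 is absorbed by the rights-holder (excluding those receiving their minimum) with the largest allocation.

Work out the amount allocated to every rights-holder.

Halvorsen: $473,600 | Andrade: $824,600 | Petrov: $2,002,600 | Okafor: $1,378,800 | Ibarra: $1,060,200 | Sato: $706,800

Minimums first: Halvorsen $473,600; Okafor $1,378,800. Balance $4,594,200.
Balance split over remaining profit-interest units 39: Andrade 824,600.00 → $824,600; Petrov 2,002,600.00 → $2,002,600; Ibarra 1,060,200.00 → $1,060,200; Sato 706,800.00 → $706,800.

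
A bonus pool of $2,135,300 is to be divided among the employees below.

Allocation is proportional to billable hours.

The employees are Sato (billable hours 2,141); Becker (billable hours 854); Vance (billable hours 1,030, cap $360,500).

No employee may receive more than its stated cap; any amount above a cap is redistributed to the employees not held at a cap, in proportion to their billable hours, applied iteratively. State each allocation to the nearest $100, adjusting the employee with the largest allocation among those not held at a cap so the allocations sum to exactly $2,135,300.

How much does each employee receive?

Total billable hours = 4,025.
Unconstrained shares: Sato 1,135,820.45; Becker 453,054.96; Vance 546,424.60.
Capped: Vance ($360,500); balance $1,774,800 reallocated over remaining billable hours 2,995.
Shares after redistribution: Sato 1,268,730.15 → $1,268,700; Becker 506,069.85 → $506,100.

Sato: $1,268,700 · Becker: $506,100 · Vance: $360,500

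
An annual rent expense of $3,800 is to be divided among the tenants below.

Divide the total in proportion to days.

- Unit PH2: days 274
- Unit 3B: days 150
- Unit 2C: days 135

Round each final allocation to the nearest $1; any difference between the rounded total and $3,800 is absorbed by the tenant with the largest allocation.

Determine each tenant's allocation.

Unit PH2: $1,862; Unit 3B: $1,020; Unit 2C: $918

Total days = 559.
Unrounded shares: Unit PH2 274/559 × $3,800 = 1,862.61; Unit 3B 150/559 × $3,800 = 1,019.68; Unit 2C 135/559 × $3,800 = 917.71.
At nearest $1: Unit PH2 $1,863; Unit 3B $1,020; Unit 2C $918. Sum = $3,801.
Difference $3,800 − $3,801 = −$1 applied to largest allocation (Unit PH2): Unit PH2 becomes $1,862.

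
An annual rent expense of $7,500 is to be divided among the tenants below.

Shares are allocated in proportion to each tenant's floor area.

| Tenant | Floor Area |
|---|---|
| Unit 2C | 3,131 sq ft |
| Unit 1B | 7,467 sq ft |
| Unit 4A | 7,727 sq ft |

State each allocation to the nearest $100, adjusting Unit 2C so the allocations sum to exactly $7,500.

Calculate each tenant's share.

Sum of floor area: 18,325.
Proportional shares: Unit 2C 3,131/18,325 × $7,500 = 1,281.45; Unit 1B 7,467/18,325 × $7,500 = 3,056.07; Unit 4A 7,727/18,325 × $7,500 = 3,162.48.
Rounded to nearest $100: Unit 2C $1,300; Unit 1B $3,100; Unit 4A $3,200. Sum = $7,600.
Difference $7,500 − $7,600 = −$100 applied to Unit 2C: Unit 2C becomes $1,200.

Unit 2C: $1,200; Unit 1B: $3,100; Unit 4A: $3,200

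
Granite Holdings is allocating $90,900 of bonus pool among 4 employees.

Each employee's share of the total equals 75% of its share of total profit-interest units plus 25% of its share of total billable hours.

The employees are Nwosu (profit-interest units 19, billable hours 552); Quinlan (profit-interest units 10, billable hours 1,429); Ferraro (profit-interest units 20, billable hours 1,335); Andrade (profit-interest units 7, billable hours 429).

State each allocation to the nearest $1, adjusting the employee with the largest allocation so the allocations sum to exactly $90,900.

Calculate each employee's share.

Totals — profit-interest units 56, billable hours 3,745.
Composite weights (75% profit-interest units + 25% billable hours): Nwosu 0.2913; Quinlan 0.2293; Ferraro 0.3570; Andrade 0.1224.
Pro-rata amounts: Nwosu 26,480.39; Quinlan 20,845.41; Ferraro 32,449.12; Andrade 11,125.09.
At nearest $1: Nwosu $26,480; Quinlan $20,845; Ferraro $32,449; Andrade $11,125. Sum = $90,899.
Difference $90,900 − $90,899 = +$1 applied to largest allocation (Ferraro): Ferraro becomes $32,450.

Nwosu: $26,480 · Quinlan: $20,845 · Ferraro: $32,450 · Andrade: $11,125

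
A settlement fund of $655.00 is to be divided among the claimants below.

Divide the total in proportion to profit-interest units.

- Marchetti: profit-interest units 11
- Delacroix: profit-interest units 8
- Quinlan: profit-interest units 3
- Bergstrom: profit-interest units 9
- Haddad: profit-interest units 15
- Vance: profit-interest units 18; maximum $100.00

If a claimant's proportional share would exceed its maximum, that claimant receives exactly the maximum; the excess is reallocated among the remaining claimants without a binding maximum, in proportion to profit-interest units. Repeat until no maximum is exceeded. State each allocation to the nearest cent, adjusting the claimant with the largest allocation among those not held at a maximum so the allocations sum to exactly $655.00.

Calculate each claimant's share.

Sum of profit-interest units: 64.
Unconstrained shares: Marchetti 112.5781; Delacroix 81.8750; Quinlan 30.7031; Bergstrom 92.1094; Haddad 153.5156; Vance 184.2188.
Held at cap: Vance ($100.00); residual $555.00 reallocated over remaining profit-interest units 46.
Remaining shares: Marchetti 132.7174 → $132.72; Delacroix 96.5217 → $96.52; Quinlan 36.1957 → $36.20; Bergstrom 108.5870 → $108.59; Haddad 180.9783 → $180.98.
Rounding difference −$0.01 applied to Haddad → $180.97.

Marchetti: $132.72 · Delacroix: $96.52 · Quinlan: $36.20 · Bergstrom: $108.59 · Haddad: $180.97 · Vance: $100.00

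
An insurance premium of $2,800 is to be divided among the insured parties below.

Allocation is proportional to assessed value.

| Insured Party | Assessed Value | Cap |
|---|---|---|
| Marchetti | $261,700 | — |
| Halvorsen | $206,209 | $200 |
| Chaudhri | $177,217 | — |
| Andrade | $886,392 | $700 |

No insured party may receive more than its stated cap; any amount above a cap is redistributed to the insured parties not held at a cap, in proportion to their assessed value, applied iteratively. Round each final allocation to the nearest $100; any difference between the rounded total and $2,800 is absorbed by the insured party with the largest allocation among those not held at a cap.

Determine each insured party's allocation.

Assessed value total: 1,531,518.
Unconstrained shares: Marchetti 478.45; Halvorsen 377.00; Chaudhri 324.00; Andrade 1,620.55.
Capped: Halvorsen ($200), Andrade ($700); residual $1,900 reallocated over remaining assessed value 438,917.
Redistributed shares: Marchetti 1,132.86 → $1,100; Chaudhri 767.14 → $800.

Marchetti: $1,100; Halvorsen: $200; Chaudhri: $800; Andrade: $700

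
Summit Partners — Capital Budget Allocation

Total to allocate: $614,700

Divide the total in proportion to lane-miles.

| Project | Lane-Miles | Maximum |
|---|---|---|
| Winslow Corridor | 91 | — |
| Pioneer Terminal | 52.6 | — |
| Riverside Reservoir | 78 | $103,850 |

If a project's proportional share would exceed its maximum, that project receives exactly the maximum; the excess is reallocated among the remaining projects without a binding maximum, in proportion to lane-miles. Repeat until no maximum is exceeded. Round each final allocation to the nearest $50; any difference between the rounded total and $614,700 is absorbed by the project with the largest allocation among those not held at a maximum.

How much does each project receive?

Total lane-miles = 221.6.
Proportional shares (ignoring caps): Winslow Corridor 252,426.44; Pioneer Terminal 145,908.03; Riverside Reservoir 216,365.52.
Capped: Riverside Reservoir ($103,850); balance $510,850 reallocated over remaining lane-miles 143.6.
Shares after redistribution: Winslow Corridor 323,728.06 → $323,750; Pioneer Terminal 187,121.94 → $187,100.

Winslow Corridor: $323,750 | Pioneer Terminal: $187,100 | Riverside Reservoir: $103,850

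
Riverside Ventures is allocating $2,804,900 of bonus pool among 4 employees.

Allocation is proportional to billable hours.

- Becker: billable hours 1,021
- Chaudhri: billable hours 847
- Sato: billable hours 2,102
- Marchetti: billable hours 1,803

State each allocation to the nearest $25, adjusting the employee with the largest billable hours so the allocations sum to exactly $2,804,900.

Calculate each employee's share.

Sum of billable hours: 5,773.
Raw shares: Becker 1,021/5,773 × $2,804,900 = 496,068.40; Chaudhri 847/5,773 × $2,804,900 = 411,527.85; Sato 2,102/5,773 × $2,804,900 = 1,021,288.72; Marchetti 1,803/5,773 × $2,804,900 = 876,015.02.
After rounding ($25): Becker $496,075; Chaudhri $411,525; Sato $1,021,300; Marchetti $876,025. Sum = $2,804,925.
Difference $2,804,900 − $2,804,925 = −$25 applied to largest billable hours (Sato): Sato becomes $1,021,275.

Becker: $496,075; Chaudhri: $411,525; Sato: $1,021,275; Marchetti: $876,025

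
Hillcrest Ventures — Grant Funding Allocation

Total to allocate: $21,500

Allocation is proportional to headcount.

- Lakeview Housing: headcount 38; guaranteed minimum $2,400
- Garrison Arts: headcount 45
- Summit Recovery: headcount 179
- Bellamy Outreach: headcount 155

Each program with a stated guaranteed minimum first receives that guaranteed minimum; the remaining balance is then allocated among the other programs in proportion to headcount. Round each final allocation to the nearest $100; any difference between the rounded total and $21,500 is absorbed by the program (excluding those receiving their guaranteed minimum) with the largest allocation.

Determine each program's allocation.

Minimums first: Lakeview Housing $2,400. Remaining pool $19,100.
Remaining pool split over remaining headcount 379: Garrison Arts 2,267.81 → $2,300; Summit Recovery 9,020.84 → $9,000; Bellamy Outreach 7,811.35 → $7,800.

Lakeview Housing: $2,400 | Garrison Arts: $2,300 | Summit Recovery: $9,000 | Bellamy Outreach: $7,800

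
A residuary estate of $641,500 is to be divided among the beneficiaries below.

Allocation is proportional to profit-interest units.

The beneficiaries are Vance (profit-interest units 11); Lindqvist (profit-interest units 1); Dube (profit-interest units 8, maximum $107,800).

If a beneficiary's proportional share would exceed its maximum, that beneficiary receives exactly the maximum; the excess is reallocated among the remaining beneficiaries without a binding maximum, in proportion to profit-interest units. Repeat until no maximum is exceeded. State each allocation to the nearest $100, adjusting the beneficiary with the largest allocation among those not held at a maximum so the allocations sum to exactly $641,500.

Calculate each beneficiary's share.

Vance: $489,200; Lindqvist: $44,500; Dube: $107,800

Profit-interest units total: 20.
Pro-rata shares before constraints: Vance 352,825.00; Lindqvist 32,075.00; Dube 256,600.00.
Capped: Dube ($107,800); remaining pool $533,700 reallocated over remaining profit-interest units 12.
Redistributed shares: Vance 489,225.00 → $489,200; Lindqvist 44,475.00 → $44,500.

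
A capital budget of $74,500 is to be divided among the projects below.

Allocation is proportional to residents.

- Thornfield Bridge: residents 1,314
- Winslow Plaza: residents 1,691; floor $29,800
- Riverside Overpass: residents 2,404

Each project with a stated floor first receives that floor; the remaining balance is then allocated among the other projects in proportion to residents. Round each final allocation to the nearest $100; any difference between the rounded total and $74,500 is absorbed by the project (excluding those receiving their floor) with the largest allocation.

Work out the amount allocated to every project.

Fund the minimums — Winslow Plaza $29,800. Balance $44,700.
Balance split over remaining residents 3,718: Thornfield Bridge 15,797.69 → $15,800; Riverside Overpass 28,902.31 → $28,900.

Thornfield Bridge: $15,800 | Winslow Plaza: $29,800 | Riverside Overpass: $28,900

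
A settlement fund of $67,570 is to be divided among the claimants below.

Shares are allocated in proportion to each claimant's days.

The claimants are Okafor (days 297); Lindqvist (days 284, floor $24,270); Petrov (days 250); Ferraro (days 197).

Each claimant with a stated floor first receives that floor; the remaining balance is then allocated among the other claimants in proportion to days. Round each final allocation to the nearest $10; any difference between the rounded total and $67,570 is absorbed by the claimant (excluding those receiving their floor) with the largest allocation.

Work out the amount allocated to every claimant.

Okafor: $17,280 · Lindqvist: $24,270 · Petrov: $14,550 · Ferraro: $11,470

Guaranteed amounts: Lindqvist $24,270. Residual $43,300.
Residual split over remaining days 744: Okafor 17,285.08 → $17,290; Petrov 14,549.73 → $14,550; Ferraro 11,465.19 → $11,470.
Rounding difference −$10 applied to Okafor → $17,280.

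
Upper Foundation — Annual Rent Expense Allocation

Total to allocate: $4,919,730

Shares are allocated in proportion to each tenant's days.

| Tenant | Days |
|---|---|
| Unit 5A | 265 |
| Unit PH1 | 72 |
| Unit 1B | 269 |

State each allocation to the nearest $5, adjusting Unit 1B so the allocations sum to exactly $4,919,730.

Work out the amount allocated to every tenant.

Days total: 606.
Raw shares: Unit 5A 265/606 × $4,919,730 = 2,151,367.08; Unit PH1 72/606 × $4,919,730 = 584,522.38; Unit 1B 269/606 × $4,919,730 = 2,183,840.54.
At nearest $5: Unit 5A $2,151,365; Unit PH1 $584,520; Unit 1B $2,183,840. Sum = $4,919,725.
Difference $4,919,730 − $4,919,725 = +$5 applied to Unit 1B: Unit 1B becomes $2,183,845.

Unit 5A: $2,151,365 · Unit PH1: $584,520 · Unit 1B: $2,183,845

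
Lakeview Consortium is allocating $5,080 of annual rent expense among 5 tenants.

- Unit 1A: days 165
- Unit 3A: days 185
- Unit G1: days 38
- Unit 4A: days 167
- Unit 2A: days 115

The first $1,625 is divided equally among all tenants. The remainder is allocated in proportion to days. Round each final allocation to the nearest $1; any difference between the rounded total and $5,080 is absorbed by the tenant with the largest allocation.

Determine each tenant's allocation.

Unit 1A: $1,176; Unit 3A: $1,279; Unit G1: $521; Unit 4A: $1,186; Unit 2A: $918

Equal tier: $1,625 ÷ 5 = $325 apiece.
Remainder $3,455 by days (total 670): Unit 1A 850.86 → $851; Unit 3A 953.99 → $954; Unit G1 195.96 → $196; Unit 4A 861.17 → $861; Unit 2A 593.02 → $593.
Totals: Unit 1A $325 + $851 = $1,176; Unit 3A $325 + $954 = $1,279; Unit G1 $325 + $196 = $521; Unit 4A $325 + $861 = $1,186; Unit 2A $325 + $593 = $918.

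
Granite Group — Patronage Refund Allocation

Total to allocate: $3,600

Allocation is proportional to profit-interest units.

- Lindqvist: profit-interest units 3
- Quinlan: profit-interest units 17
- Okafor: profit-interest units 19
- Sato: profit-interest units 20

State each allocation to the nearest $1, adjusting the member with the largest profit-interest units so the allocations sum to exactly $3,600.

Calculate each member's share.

Sum of profit-interest units: 59.
Proportional shares: Lindqvist 3/59 × $3,600 = 183.05; Quinlan 17/59 × $3,600 = 1,037.29; Okafor 19/59 × $3,600 = 1,159.32; Sato 20/59 × $3,600 = 1,220.34.
Rounded to nearest $1: Lindqvist $183; Quinlan $1,037; Okafor $1,159; Sato $1,220. Sum = $3,599.
Difference $3,600 − $3,599 = +$1 applied to largest profit-interest units (Sato): Sato becomes $1,221.

Lindqvist: $183 | Quinlan: $1,037 | Okafor: $1,159 | Sato: $1,221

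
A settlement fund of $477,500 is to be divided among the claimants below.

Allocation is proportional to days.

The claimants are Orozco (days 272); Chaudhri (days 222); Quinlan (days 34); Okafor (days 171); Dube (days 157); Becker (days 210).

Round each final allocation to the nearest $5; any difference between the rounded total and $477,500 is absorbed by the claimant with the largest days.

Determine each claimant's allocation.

Orozco: $121,845 · Chaudhri: $99,440 · Quinlan: $15,230 · Okafor: $76,595 · Dube: $70,325 · Becker: $94,065

Days total: 1,066.
Pro-rata amounts: Orozco 272/1,066 × $477,500 = 121,838.65; Chaudhri 222/1,066 × $477,500 = 99,441.84; Quinlan 34/1,066 × $477,500 = 15,229.83; Okafor 171/1,066 × $477,500 = 76,597.09; Dube 157/1,066 × $477,500 = 70,325.98; Becker 210/1,066 × $477,500 = 94,066.60.
At nearest $5: Orozco $121,840; Chaudhri $99,440; Quinlan $15,230; Okafor $76,595; Dube $70,325; Becker $94,065. Sum = $477,495.
Difference $477,500 − $477,495 = +$5 applied to largest days (Orozco): Orozco becomes $121,845.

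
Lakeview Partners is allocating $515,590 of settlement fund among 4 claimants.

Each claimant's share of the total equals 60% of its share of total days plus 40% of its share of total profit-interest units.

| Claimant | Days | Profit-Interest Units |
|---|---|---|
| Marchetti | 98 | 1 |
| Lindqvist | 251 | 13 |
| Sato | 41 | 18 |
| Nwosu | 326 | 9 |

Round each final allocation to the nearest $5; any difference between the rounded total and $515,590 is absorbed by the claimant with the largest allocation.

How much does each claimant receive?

Marchetti: $47,370 · Lindqvist: $173,840 · Sato: $108,255 · Nwosu: $186,125

Totals — days 716, profit-interest units 41.
Combined weights (60% days + 40% profit-interest units): Marchetti 0.0919; Lindqvist 0.3372; Sato 0.2100; Nwosu 0.3610.
Raw shares: Marchetti 47,371.89; Lindqvist 173,838.63; Sato 108,257.04; Nwosu 186,122.44.
Rounded to nearest $5: Marchetti $47,370; Lindqvist $173,840; Sato $108,255; Nwosu $186,120. Sum = $515,585.
Difference $515,590 − $515,585 = +$5 applied to largest allocation (Nwosu): Nwosu becomes $186,125.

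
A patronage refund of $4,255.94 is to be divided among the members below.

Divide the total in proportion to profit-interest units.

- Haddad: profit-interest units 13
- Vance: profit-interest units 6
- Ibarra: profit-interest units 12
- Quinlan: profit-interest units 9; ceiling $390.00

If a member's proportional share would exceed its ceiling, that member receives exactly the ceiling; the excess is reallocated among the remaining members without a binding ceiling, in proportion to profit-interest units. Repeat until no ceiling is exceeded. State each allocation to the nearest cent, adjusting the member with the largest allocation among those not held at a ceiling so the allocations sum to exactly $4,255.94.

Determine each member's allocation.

Sum of profit-interest units: 40.
Unconstrained shares: Haddad 1,383.1805; Vance 638.3910; Ibarra 1,276.7820; Quinlan 957.5865.
Capped: Quinlan ($390.00); residual $3,865.94 reallocated over remaining profit-interest units 31.
Shares after redistribution: Haddad 1,621.2006 → $1,621.20; Vance 748.2465 → $748.25; Ibarra 1,496.4929 → $1,496.49.

Haddad: $1,621.20; Vance: $748.25; Ibarra: $1,496.49; Quinlan: $390.00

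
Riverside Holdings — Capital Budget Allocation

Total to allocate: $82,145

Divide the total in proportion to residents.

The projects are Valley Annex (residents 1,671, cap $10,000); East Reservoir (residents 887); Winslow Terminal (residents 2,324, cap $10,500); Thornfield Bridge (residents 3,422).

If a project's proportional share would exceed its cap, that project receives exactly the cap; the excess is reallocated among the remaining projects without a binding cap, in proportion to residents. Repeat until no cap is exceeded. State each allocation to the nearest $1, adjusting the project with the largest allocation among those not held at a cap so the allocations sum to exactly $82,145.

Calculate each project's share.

Combined residents = 8,304.
Proportional shares (ignoring caps): Valley Annex 16,529.90; East Reservoir 8,774.40; Winslow Terminal 22,989.52; Thornfield Bridge 33,851.18.
Held at cap: Valley Annex ($10,000), Winslow Terminal ($10,500); residual $61,645 reallocated over remaining residents 4,309.
Remaining shares: East Reservoir 12,689.51 → $12,690; Thornfield Bridge 48,955.49 → $48,955.

Valley Annex: $10,000 · East Reservoir: $12,690 · Winslow Terminal: $10,500 · Thornfield Bridge: $48,955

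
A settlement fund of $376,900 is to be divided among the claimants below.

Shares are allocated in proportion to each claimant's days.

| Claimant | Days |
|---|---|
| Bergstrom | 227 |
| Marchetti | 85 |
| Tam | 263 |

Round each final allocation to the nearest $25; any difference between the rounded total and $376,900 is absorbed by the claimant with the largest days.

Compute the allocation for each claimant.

Bergstrom: $148,800 · Marchetti: $55,725 · Tam: $172,375

Sum of days: 227 + 85 + 263 = 575.
Unrounded shares: Bergstrom 148,793.57; Marchetti 55,715.65; Tam 172,390.78.
After rounding ($25): Bergstrom $148,800; Marchetti $55,725; Tam $172,400. Sum = $376,925.
Difference $376,900 − $376,925 = −$25 applied to largest days (Tam): Tam becomes $172,375.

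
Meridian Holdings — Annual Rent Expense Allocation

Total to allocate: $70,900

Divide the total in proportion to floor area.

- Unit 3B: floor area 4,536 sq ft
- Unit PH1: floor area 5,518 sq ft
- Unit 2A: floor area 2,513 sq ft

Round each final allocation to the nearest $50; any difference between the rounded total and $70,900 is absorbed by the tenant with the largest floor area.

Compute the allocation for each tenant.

Unit 3B: $25,600 | Unit PH1: $31,100 | Unit 2A: $14,200

Total floor area = 12,567.
Proportional shares: Unit 3B 4,536/12,567 × $70,900 = 25,591.02; Unit PH1 5,518/12,567 × $70,900 = 31,131.23; Unit 2A 2,513/12,567 × $70,900 = 14,177.74.
Rounded to nearest $50: Unit 3B $25,600; Unit PH1 $31,150; Unit 2A $14,200. Sum = $70,950.
Difference $70,900 − $70,950 = −$50 applied to largest floor area (Unit PH1): Unit PH1 becomes $31,100.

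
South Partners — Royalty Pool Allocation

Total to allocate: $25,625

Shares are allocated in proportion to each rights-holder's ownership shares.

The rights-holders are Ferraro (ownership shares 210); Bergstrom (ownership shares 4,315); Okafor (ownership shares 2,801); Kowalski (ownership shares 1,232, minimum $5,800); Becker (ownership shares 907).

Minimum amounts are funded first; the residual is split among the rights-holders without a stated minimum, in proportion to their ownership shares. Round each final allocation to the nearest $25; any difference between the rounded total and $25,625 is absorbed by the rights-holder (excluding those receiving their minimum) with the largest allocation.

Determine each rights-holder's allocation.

Minimums first: Kowalski $5,800. Remaining pool $19,825.
Remaining pool split over remaining ownership shares 8,233: Ferraro 505.68 → $500; Bergstrom 10,390.49 → $10,400; Okafor 6,744.79 → $6,750; Becker 2,184.05 → $2,175.

Ferraro: $500 · Bergstrom: $10,400 · Okafor: $6,750 · Kowalski: $5,800 · Becker: $2,175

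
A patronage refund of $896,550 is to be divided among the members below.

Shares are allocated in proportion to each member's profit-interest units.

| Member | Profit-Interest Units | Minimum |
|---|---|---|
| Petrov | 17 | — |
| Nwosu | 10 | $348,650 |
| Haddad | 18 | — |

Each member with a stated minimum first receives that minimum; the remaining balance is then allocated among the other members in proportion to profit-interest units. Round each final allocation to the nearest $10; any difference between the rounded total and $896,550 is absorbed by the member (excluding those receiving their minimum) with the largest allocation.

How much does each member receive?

Fund the minimums — Nwosu $348,650. Residual $547,900.
Residual split over remaining profit-interest units 35: Petrov 266,122.86 → $266,120; Haddad 281,777.14 → $281,780.

Petrov: $266,120 | Nwosu: $348,650 | Haddad: $281,780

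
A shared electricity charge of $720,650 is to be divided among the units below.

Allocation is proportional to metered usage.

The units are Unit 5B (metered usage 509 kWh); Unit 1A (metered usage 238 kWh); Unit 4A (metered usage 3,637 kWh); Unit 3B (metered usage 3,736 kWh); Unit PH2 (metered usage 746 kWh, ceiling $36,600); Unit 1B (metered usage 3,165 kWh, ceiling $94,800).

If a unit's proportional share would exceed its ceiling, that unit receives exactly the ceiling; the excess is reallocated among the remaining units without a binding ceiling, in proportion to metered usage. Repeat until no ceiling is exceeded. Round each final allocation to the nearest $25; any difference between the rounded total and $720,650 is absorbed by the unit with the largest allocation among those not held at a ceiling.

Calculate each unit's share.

Combined metered usage = 12,031.
Pro-rata shares before constraints: Unit 5B 30,488.81; Unit 1A 14,256.06; Unit 4A 217,854.21; Unit 3B 223,784.26; Unit PH2 44,684.97; Unit 1B 189,581.68.
Capped: Unit PH2 ($36,600), Unit 1B ($94,800); balance $589,250 reallocated over remaining metered usage 8,120.
Redistributed shares: Unit 5B 36,936.98 → $36,925; Unit 1A 17,271.12 → $17,275; Unit 4A 263,928.85 → $263,925; Unit 3B 271,113.05 → $271,125.

Unit 5B: $36,925; Unit 1A: $17,275; Unit 4A: $263,925; Unit 3B: $271,125; Unit PH2: $36,600; Unit 1B: $94,800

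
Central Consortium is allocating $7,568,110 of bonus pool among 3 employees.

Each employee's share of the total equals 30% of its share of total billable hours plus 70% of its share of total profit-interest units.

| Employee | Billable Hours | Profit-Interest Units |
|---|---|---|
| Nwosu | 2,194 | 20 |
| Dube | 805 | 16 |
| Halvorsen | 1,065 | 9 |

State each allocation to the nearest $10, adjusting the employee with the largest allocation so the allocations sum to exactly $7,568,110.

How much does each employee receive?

Totals — billable hours 4,064, profit-interest units 45.
Blended shares (30% billable hours + 70% profit-interest units): Nwosu 0.4731; Dube 0.3083; Halvorsen 0.2186.
Proportional shares: Nwosu 3,580,244.08; Dube 2,333,347.47; Halvorsen 1,654,518.46.
After rounding ($10): Nwosu $3,580,240; Dube $2,333,350; Halvorsen $1,654,520. Sum = $7,568,110.
Sum already equals the total — no adjustment.

Nwosu: $3,580,240 · Dube: $2,333,350 · Halvorsen: $1,654,520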